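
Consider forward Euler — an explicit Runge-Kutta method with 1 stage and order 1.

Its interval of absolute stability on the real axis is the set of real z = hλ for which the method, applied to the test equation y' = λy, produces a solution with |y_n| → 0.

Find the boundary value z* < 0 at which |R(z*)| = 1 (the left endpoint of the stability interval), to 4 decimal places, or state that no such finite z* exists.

left endpoint -2.0000.

Set f=λy, z=hλ:
  order 1, 1-stage ⇒ R(z)=1+z
  (e.g. R(-0.38)=0.62000, |R|=0.62000)

Solve |R(x)|<1 on ℝ⁻.
x=-0.38: |R|=0.6200
|R(-1.7)|=0.7000 |R(-1.56)|=0.5600 |R(-0.61)|=0.3900
Bisect:
  x_lo=-2.3102 |R|=1.3102  x_hi=-0.0916 |R|=0.9084
  mid=-1.20090 |R|=0.20090 →hi
  mid=-1.75557 |R|=0.75557 →hi
  mid=-2.03290 |R|=1.03290 →lo
  mid=-1.89423 |R|=0.89423 →hi
  mid=-1.96357 |R|=0.96357 →hi
  mid=-1.99823 |R|=0.99823 →hi
  mid=-2.01557 |R|=1.01557 →lo
  mid=-2.00690 |R|=1.00690 →lo
  mid=-2.00257 |R|=1.00257 →lo
  mid=-2.00040 |R|=1.00040 →lo
  ...
  [-2.00013,-1.99999] ⇒ x*=-2.0000
Interval (-2.0000, 0).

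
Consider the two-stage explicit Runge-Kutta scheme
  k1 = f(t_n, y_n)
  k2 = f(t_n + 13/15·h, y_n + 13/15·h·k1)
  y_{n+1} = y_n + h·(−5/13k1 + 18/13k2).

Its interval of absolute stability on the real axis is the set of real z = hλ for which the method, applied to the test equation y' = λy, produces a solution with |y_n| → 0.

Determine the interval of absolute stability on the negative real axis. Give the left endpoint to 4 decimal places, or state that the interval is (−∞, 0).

(-0.8333, 0).

Set f=λy, z=hλ:
  k1=λy_n ⇒ h·k1=z·y_n;  k2=λ(1+13/15z)y_n ⇒ h·k2=z(1+13/15z)y_n
  y_{n+1}/y_n = 1 − 5/13z + 18/13z(1+13/15z) = 1 + z + 6/5z²
  so R(z) = 1 + z + 6/5z².

Need |R(x)|<1, x<0.
x=-0.47: |R|=0.7951
R=1: x+6/5x²=0 ⇒ x=−5/6=-0.8333; min R=1−1/(4·6/5)=0.7917>−1
Confirm numerically:
  x=-0.781: |R|=0.95095 <1
  x=-0.598: |R|=0.83112 <1
  x=-0.562: |R|=0.81701 <1
  x=-1.334: |R|=1.80147 >1
  x=-1.272: |R|=1.66958 >1
So |R|<1 on (-0.8333, 0).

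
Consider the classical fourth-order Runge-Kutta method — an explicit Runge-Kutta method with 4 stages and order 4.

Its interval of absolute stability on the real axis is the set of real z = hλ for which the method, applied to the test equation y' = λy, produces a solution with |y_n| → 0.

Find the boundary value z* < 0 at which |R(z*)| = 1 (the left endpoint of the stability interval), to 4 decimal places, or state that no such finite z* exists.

On y'=λy, z=hλ:
  order 4, 4-stage ⇒ R(z)=1+z+z^2/2+z^3/6+z^4/24
  (e.g. R(-1.03)=0.36523, |R|=0.36523)

Boundary: |R(x)|=1, x<0.
x=-1.03: |R|=0.3652
|R(-2.22)|=0.4327 |R(-1.32)|=0.2944 |R(-1.05)|=0.3590
Bisect:
  x_lo=-3.2227 |R|=1.8862  x_hi=-0.3772 |R|=0.6858
  mid=-1.79996 |R|=0.28539 →hi
  mid=-2.51133 |R|=0.65964 →hi
  mid=-2.86702 |R|=1.13038 →lo
  mid=-2.68918 |R|=0.86450 →hi
  mid=-2.77810 |R|=0.98921 →hi
  mid=-2.82256 |R|=1.05766 →lo
  mid=-2.80033 |R|=1.02291 →lo
  mid=-2.78921 |R|=1.00593 →lo
  ...
  [-2.78539,-2.78522] ⇒ x*=-2.7853
Stable set (-2.7853, 0).

left endpoint -2.7853.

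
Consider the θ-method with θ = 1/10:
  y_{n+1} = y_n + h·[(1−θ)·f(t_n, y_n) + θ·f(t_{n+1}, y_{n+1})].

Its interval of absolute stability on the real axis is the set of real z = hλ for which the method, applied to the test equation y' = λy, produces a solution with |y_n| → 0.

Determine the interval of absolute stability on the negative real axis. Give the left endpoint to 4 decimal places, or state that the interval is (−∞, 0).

On y'=λy, z=hλ:
  y_{n+1} = y_n + z·[9/10·y_n + 1/10·y_{n+1}] ⇒ (1 − 1/10z)y_{n+1} = (1 + 9/10z)y_n
  ⇒ R(z) = (1 + 9/10z)/(1 − 1/10z).

Solve |R(x)|<1 on ℝ⁻.
x=-0.58: |R|=0.4518
R=−1: 1+9/10x = −1+1/10x ⇒ -4/5x=2 ⇒ x=2/(-4/5)=-2.5000
Confirm numerically:
  x=-2.455: |R|=0.97110 <1
  x=-2.292: |R|=0.86463 <1
  x=-2.190: |R|=0.79655 <1
  x=-1.636: |R|=0.40598 <1
  x=-2.886: |R|=1.23964 >1
  x=-2.795: |R|=1.18445 >1
Stable set (-2.5000, 0).

(-2.5000, 0).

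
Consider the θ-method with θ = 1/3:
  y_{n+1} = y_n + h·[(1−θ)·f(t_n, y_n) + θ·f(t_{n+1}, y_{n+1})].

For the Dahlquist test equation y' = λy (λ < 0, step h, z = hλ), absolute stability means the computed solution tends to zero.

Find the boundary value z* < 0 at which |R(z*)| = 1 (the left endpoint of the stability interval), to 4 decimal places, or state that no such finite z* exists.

left endpoint -6.0000.

Test eqn y'=λy, z=hλ:
  y_{n+1} = y_n + z·[2/3·y_n + 1/3·y_{n+1}] ⇒ (1 − 1/3z)y_{n+1} = (1 + 2/3z)y_n
  R(z) = (1 + 2/3z)/(1 − 1/3z).

Need |R(x)|<1, x<0.
x=-1.68: |R|=0.0769
R=−1: 1+2/3x = −1+1/3x ⇒ -1/3x=2 ⇒ x=2/(-1/3)=-6.0000
Confirm numerically:
  x=-5.960: |R|=0.99554 <1
  x=-5.142: |R|=0.89462 <1
  x=-3.923: |R|=0.69999 <1
  x=-2.974: |R|=0.49347 <1
  x=-6.221: |R|=1.02397 >1
  x=-6.209: |R|=1.02270 >1
  x=-6.190: |R|=1.02067 >1
So |R|<1 on (-6.0000, 0).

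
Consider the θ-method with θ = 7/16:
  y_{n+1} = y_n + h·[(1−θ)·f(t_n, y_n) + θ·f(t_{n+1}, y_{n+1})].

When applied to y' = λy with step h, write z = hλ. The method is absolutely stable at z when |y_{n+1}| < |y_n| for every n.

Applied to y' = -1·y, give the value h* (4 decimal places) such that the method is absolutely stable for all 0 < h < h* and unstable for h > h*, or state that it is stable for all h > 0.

Set f=λy, z=hλ:
  y_{n+1} = y_n + z·[9/16·y_n + 7/16·y_{n+1}] ⇒ (1 − 7/16z)y_{n+1} = (1 + 9/16z)y_n
  Hence R(z) = (1 + 9/16z)/(1 − 7/16z).

Find x<0 with |R(x)|<1.
x=-0.94: |R|=0.3339
R=−1: 1+9/16x = −1+7/16x ⇒ -1/8x=2 ⇒ x=2/(-1/8)=-16.0000
Confirm numerically:
  x=-14.684: |R|=0.97784 <1
  x=-13.178: |R|=0.94786 <1
  x=-10.406: |R|=0.87407 <1
  x=-7.497: |R|=0.75166 <1
  x=-16.544: |R|=1.00825 >1
  x=-16.537: |R|=1.00815 >1
  x=-16.363: |R|=1.00556 >1
Stable set (-16.0000, 0).

(-16.0000,0); λ=-1 ⇒ h* = (16)/1 = 16.0000.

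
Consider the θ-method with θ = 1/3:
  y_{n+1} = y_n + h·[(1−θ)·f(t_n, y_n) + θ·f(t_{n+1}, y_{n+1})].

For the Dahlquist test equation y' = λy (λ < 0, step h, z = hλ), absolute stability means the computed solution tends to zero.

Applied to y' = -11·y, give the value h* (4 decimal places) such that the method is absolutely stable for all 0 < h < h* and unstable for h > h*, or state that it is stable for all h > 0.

(-6.0000,0); λ=-11 ⇒ h* = (6)/11 = 0.5455.

On y'=λy, z=hλ:
  y_{n+1} = y_n + z·[2/3·y_n + 1/3·y_{n+1}] ⇒ (1 − 1/3z)y_{n+1} = (1 + 2/3z)y_n
  R(z) = (1 + 2/3z)/(1 − 1/3z).

Need |R(x)|<1, x<0.
x=-0.68: |R|=0.4457
R=−1: 1+2/3x = −1+1/3x ⇒ -1/3x=2 ⇒ x=2/(-1/3)=-6.0000
Confirm numerically:
  x=-5.702: |R|=0.96575 <1
  x=-4.481: |R|=0.79695 <1
  x=-4.436: |R|=0.78967 <1
  x=-3.176: |R|=0.54275 <1
  x=-6.594: |R|=1.06191 >1
  x=-6.534: |R|=1.05601 >1
So |R|<1 on (-6.0000, 0).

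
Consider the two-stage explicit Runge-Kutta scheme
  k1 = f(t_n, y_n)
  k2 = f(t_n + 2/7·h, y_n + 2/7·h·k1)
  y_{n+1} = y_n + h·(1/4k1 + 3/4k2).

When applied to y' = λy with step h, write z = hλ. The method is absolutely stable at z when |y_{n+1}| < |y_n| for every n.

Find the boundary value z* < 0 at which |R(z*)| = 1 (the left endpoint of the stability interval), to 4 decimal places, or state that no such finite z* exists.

left endpoint -4.6667.

Test eqn y'=λy, z=hλ:
  k1=λy_n ⇒ h·k1=z·y_n;  k2=λ(1+2/7z)y_n ⇒ h·k2=z(1+2/7z)y_n
  y_{n+1}/y_n = 1 + 1/4z + 3/4z(1+2/7z) = 1 + z + 3/14z²
  so R(z) = 1 + z + 3/14z².

Need |R(x)|<1, x<0.
x=-1.19: |R|=0.1134
R=1: x+3/14x²=0 ⇒ x=−14/3=-4.6667; min R=1−1/(4·3/14)=-0.1667>−1
Confirm numerically:
  x=-3.917: |R|=0.37076 <1
  x=-3.270: |R|=0.02134 <1
  x=-3.044: |R|=0.05844 <1
  x=-3.042: |R|=0.05905 <1
  x=-5.266: |R|=1.67630 >1
  x=-4.946: |R|=1.29605 >1
  x=-4.893: |R|=1.23731 >1
Stable set (-4.6667, 0).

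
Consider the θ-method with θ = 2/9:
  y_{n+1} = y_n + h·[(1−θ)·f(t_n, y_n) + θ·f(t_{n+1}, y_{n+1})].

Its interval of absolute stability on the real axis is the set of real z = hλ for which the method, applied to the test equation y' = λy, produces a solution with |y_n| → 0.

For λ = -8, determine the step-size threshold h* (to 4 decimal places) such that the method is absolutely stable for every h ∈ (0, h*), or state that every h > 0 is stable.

(-3.6000,0); λ=-8 ⇒ h* = (18/5)/8 = 0.4500.

With y'=λy (z=hλ):
  y_{n+1} = y_n + z·[7/9·y_n + 2/9·y_{n+1}] ⇒ (1 − 2/9z)y_{n+1} = (1 + 7/9z)y_n
  Hence R(z) = (1 + 7/9z)/(1 − 2/9z).

Solve |R(x)|<1 on ℝ⁻.
x=-0.95: |R|=0.2156
R=−1: 1+7/9x = −1+2/9x ⇒ -5/9x=2 ⇒ x=2/(-5/9)=-3.6000
Confirm numerically:
  x=-2.739: |R|=0.70265 <1
  x=-2.463: |R|=0.59177 <1
  x=-2.094: |R|=0.42903 <1
  x=-4.029: |R|=1.12575 >1
  x=-3.814: |R|=1.06435 >1
  x=-3.727: |R|=1.03859 >1
Stable set (-3.6000, 0).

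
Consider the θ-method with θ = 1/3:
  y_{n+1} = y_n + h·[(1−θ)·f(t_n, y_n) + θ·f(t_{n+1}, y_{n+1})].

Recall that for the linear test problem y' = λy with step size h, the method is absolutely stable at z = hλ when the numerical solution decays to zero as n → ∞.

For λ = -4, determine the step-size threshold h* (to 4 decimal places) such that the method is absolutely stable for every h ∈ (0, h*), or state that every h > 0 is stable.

On y'=λy, z=hλ:
  y_{n+1} = y_n + z·[2/3·y_n + 1/3·y_{n+1}] ⇒ (1 − 1/3z)y_{n+1} = (1 + 2/3z)y_n
  R(z) = (1 + 2/3z)/(1 − 1/3z).

Solve |R(x)|<1 on ℝ⁻.
x=-0.65: |R|=0.4658
R=−1: 1+2/3x = −1+1/3x ⇒ -1/3x=2 ⇒ x=2/(-1/3)=-6.0000
Confirm numerically:
  x=-5.756: |R|=0.97213 <1
  x=-3.415: |R|=0.59704 <1
  x=-2.710: |R|=0.42382 <1
  x=-6.567: |R|=1.05927 >1
  x=-6.129: |R|=1.01413 >1
  x=-6.117: |R|=1.01283 >1
Stable set (-6.0000, 0).

(-6.0000,0); λ=-4 ⇒ h* = (6)/4 = 1.5000.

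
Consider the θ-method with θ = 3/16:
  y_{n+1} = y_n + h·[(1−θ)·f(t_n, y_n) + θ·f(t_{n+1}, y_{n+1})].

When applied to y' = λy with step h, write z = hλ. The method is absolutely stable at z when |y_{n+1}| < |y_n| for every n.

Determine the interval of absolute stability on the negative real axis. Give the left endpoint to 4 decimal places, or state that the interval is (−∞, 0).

(-3.2000, 0).

Set f=λy, z=hλ:
  y_{n+1} = y_n + z·[13/16·y_n + 3/16·y_{n+1}] ⇒ (1 − 3/16z)y_{n+1} = (1 + 13/16z)y_n
  ⇒ R(z) = (1 + 13/16z)/(1 − 3/16z).

Boundary: |R(x)|=1, x<0.
x=-1.09: |R|=0.0950
R=−1: 1+13/16x = −1+3/16x ⇒ -5/8x=2 ⇒ x=2/(-5/8)=-3.2000
Confirm numerically:
  x=-3.017: |R|=0.92695 <1
  x=-2.348: |R|=0.63027 <1
  x=-2.299: |R|=0.60650 <1
  x=-3.615: |R|=1.15459 >1
  x=-3.581: |R|=1.14247 >1
  x=-3.254: |R|=1.02096 >1
Stable set (-3.2000, 0).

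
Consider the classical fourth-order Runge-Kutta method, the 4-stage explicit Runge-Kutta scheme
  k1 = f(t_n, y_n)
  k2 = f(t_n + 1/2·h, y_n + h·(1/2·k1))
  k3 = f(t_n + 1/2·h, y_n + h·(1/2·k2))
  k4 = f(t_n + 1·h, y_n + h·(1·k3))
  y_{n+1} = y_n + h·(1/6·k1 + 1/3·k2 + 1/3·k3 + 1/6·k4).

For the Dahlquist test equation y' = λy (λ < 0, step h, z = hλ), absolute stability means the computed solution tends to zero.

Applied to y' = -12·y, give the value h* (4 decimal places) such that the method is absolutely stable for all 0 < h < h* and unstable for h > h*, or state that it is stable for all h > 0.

On y'=λy, z=hλ:
  order 4, 4-stage ⇒ R(z)=1+z+z^2/2+z^3/6+z^4/24
  (e.g. R(-1.7)=0.27417, |R|=0.27417)

Boundary: |R(x)|=1, x<0.
x=-1.7: |R|=0.2742
|R(-2.18)|=0.4105 |R(-1.32)|=0.2944 |R(-1.31)|=0.2961
Bisect:
  x_lo=-3.2537 |R|=1.9684  x_hi=-0.3506 |R|=0.7043
  mid=-1.80213 |R|=0.28573 →hi
  mid=-2.52790 |R|=0.67639 →hi
  mid=-2.89078 |R|=1.17105 →lo
  mid=-2.70934 |R|=0.89140 →hi
  mid=-2.80006 |R|=1.02250 →lo
  mid=-2.75470 |R|=0.95485 →hi
  mid=-2.77738 |R|=0.98814 →hi
  ...
  [-2.78536,-2.78518] ⇒ x*=-2.7853
Stable set (-2.7853, 0).

(-2.7853,0); λ=-12 ⇒ h* = 0.2321.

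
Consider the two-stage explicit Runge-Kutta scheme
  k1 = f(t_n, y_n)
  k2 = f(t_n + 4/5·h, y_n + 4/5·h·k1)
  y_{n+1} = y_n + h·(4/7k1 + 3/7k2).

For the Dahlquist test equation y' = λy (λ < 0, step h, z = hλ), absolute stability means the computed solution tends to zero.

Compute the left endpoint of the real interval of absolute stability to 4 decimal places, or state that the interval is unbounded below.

z* = -2.9167.

Test eqn y'=λy, z=hλ:
  k1=λy_n ⇒ h·k1=z·y_n;  k2=λ(1+4/5z)y_n ⇒ h·k2=z(1+4/5z)y_n
  y_{n+1}/y_n = 1 + 4/7z + 3/7z(1+4/5z) = 1 + z + 12/35z²
  R(z) = 1 + z + 12/35z².

Boundary: |R(x)|=1, x<0.
x=-0.55: |R|=0.5537
R=1: x+12/35x²=0 ⇒ x=−35/12=-2.9167; min R=1−1/(4·12/35)=0.2708>−1
Confirm numerically:
  x=-2.838: |R|=0.92346 <1
  x=-2.273: |R|=0.49838 <1
  x=-1.946: |R|=0.35237 <1
  x=-1.495: |R|=0.27129 <1
  x=-3.272: |R|=1.39862 >1
  x=-3.170: |R|=1.27534 >1
  x=-3.110: |R|=1.20615 >1
So |R|<1 on (-2.9167, 0).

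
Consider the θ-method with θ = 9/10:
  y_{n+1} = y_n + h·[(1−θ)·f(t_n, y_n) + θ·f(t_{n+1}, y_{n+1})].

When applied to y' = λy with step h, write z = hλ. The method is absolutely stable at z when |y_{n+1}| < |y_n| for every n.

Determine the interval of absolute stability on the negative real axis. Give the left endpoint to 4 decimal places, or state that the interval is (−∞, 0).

unbounded; (−∞, 0).

Set f=λy, z=hλ:
  y_{n+1} = y_n + z·[1/10·y_n + 9/10·y_{n+1}] ⇒ (1 − 9/10z)y_{n+1} = (1 + 1/10z)y_n
  R(z) = (1 + 1/10z)/(1 − 9/10z).

Solve |R(x)|<1 on ℝ⁻.
x=-0.87: |R|=0.5121
x=-2: |R|=0.2857
x=-10: |R|=0.0000
x=-100: |R|=0.0989
θ=9/10≥1/2 ⇒ |1+1/10x|<|1−9/10x| ∀x<0 ⇒ stable on all of ℝ⁻.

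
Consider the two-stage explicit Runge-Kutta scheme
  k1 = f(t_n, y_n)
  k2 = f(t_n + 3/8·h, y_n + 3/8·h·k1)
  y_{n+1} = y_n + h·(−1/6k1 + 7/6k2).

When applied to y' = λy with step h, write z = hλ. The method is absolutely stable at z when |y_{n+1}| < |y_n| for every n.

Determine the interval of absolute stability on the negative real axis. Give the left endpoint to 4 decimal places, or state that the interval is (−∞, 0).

(-2.2857, 0).

Test eqn y'=λy, z=hλ:
  k1=λy_n ⇒ h·k1=z·y_n;  k2=λ(1+3/8z)y_n ⇒ h·k2=z(1+3/8z)y_n
  y_{n+1}/y_n = 1 − 1/6z + 7/6z(1+3/8z) = 1 + z + 7/16z²
  R(z) = 1 + z + 7/16z².

Find x<0 with |R(x)|<1.
x=-1.55: |R|=0.5011
R=1: x+7/16x²=0 ⇒ x=−16/7=-2.2857; min R=1−1/(4·7/16)=0.4286>−1
Confirm numerically:
  x=-1.910: |R|=0.68604 <1
  x=-1.885: |R|=0.66954 <1
  x=-1.424: |R|=0.46315 <1
  x=-1.003: |R|=0.43713 <1
  x=-2.843: |R|=1.69316 >1
  x=-2.634: |R|=1.40136 >1
So |R|<1 on (-2.2857, 0).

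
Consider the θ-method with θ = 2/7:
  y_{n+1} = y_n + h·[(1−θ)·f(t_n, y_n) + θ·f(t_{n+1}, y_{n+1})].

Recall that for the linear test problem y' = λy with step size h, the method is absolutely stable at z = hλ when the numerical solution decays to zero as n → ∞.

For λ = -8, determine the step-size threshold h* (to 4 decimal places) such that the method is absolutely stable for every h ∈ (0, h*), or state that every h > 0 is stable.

Test eqn y'=λy, z=hλ:
  y_{n+1} = y_n + z·[5/7·y_n + 2/7·y_{n+1}] ⇒ (1 − 2/7z)y_{n+1} = (1 + 5/7z)y_n
  Hence R(z) = (1 + 5/7z)/(1 − 2/7z).

Find x<0 with |R(x)|<1.
x=-0.63: |R|=0.4661
R=−1: 1+5/7x = −1+2/7x ⇒ -3/7x=2 ⇒ x=2/(-3/7)=-4.6667
Confirm numerically:
  x=-3.789: |R|=0.81939 <1
  x=-3.644: |R|=0.78527 <1
  x=-3.528: |R|=0.75697 <1
  x=-5.104: |R|=1.07624 >1
  x=-4.730: |R|=1.01154 >1
  x=-4.700: |R|=1.00610 >1
Interval (-4.6667, 0).

(-4.6667,0); λ=-8 ⇒ h* = (14/3)/8 = 0.5833.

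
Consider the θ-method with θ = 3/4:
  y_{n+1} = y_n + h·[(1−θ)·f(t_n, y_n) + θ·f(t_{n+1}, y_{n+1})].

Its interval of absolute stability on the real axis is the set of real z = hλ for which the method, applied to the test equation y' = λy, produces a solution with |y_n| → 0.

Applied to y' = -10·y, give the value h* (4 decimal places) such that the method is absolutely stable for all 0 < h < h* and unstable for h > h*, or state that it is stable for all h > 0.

Set f=λy, z=hλ:
  y_{n+1} = y_n + z·[1/4·y_n + 3/4·y_{n+1}] ⇒ (1 − 3/4z)y_{n+1} = (1 + 1/4z)y_n
  ⇒ R(z) = (1 + 1/4z)/(1 − 3/4z).

Boundary: |R(x)|=1, x<0.
x=-0.51: |R|=0.6311
x=-2: |R|=0.2000
x=-10: |R|=0.1765
x=-100: |R|=0.3158
θ=3/4≥1/2 ⇒ |1+1/4x|<|1−3/4x| ∀x<0 ⇒ interval (−∞,0).

(−∞, 0) — no finite endpoint. Any h>0 works for λ=-10.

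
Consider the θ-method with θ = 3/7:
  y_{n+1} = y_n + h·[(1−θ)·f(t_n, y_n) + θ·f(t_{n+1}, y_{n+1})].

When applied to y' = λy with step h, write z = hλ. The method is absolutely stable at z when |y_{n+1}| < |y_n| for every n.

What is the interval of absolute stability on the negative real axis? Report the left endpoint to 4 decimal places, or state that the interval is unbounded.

Test eqn y'=λy, z=hλ:
  y_{n+1} = y_n + z·[4/7·y_n + 3/7·y_{n+1}] ⇒ (1 − 3/7z)y_{n+1} = (1 + 4/7z)y_n
  ⇒ R(z) = (1 + 4/7z)/(1 − 3/7z).

Need |R(x)|<1, x<0.
x=-0.74: |R|=0.4382
R=−1: 1+4/7x = −1+3/7x ⇒ -1/7x=2 ⇒ x=2/(-1/7)=-14.0000
Confirm numerically:
  x=-12.682: |R|=0.97074 <1
  x=-8.376: |R|=0.82495 <1
  x=-7.617: |R|=0.78617 <1
  x=-6.324: |R|=0.70445 <1
  x=-14.365: |R|=1.00729 >1
  x=-14.339: |R|=1.00678 >1
  x=-14.197: |R|=1.00397 >1
So |R|<1 on (-14.0000, 0).

z∈(-14.0000,0).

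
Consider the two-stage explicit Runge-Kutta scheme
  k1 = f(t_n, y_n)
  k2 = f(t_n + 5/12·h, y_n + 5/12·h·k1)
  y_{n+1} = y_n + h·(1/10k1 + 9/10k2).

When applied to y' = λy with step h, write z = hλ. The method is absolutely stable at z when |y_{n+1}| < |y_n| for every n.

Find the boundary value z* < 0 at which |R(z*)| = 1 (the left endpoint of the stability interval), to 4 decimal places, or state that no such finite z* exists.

Set f=λy, z=hλ:
  k1=λy_n ⇒ h·k1=z·y_n;  k2=λ(1+5/12z)y_n ⇒ h·k2=z(1+5/12z)y_n
  y_{n+1}/y_n = 1 + 1/10z + 9/10z(1+5/12z) = 1 + z + 3/8z²
  ⇒ R(z) = 1 + z + 3/8z².

Need |R(x)|<1, x<0.
x=-1.05: |R|=0.3634
R=1: x+3/8x²=0 ⇒ x=−8/3=-2.6667; min R=1−1/(4·3/8)=0.3333>−1
Confirm numerically:
  x=-2.107: |R|=0.55779 <1
  x=-1.446: |R|=0.33809 <1
  x=-1.330: |R|=0.33334 <1
  x=-3.086: |R|=1.48527 >1
  x=-2.910: |R|=1.26554 >1
  x=-2.810: |R|=1.15104 >1
Interval (-2.6667, 0).

left endpoint -2.6667.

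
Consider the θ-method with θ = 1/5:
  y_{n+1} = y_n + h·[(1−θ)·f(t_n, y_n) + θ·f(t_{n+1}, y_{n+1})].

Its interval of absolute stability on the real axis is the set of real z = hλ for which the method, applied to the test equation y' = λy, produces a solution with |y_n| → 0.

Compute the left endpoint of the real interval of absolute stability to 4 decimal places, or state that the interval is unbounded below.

With y'=λy (z=hλ):
  y_{n+1} = y_n + z·[4/5·y_n + 1/5·y_{n+1}] ⇒ (1 − 1/5z)y_{n+1} = (1 + 4/5z)y_n
  ⇒ R(z) = (1 + 4/5z)/(1 − 1/5z).

Boundary: |R(x)|=1, x<0.
x=-1.72: |R|=0.2798
R=−1: 1+4/5x = −1+1/5x ⇒ -3/5x=2 ⇒ x=2/(-3/5)=-3.3333
Confirm numerically:
  x=-2.987: |R|=0.86991 <1
  x=-2.257: |R|=0.55505 <1
  x=-1.724: |R|=0.28198 <1
  x=-3.846: |R|=1.17386 >1
  x=-3.758: |R|=1.14547 >1
Stable set (-3.3333, 0).

left endpoint -3.3333.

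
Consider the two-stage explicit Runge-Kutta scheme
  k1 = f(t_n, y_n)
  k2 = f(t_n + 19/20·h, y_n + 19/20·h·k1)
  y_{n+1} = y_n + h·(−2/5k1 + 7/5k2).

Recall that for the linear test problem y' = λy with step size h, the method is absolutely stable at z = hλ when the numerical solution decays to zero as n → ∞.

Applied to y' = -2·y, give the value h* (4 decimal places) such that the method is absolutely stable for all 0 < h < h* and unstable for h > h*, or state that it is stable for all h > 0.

(-0.7519,0); λ=-2 ⇒ h* = (100/133)/2 = 0.3759.

Test eqn y'=λy, z=hλ:
  k1=λy_n ⇒ h·k1=z·y_n;  k2=λ(1+19/20z)y_n ⇒ h·k2=z(1+19/20z)y_n
  y_{n+1}/y_n = 1 − 2/5z + 7/5z(1+19/20z) = 1 + z + 133/100z²
  R(z) = 1 + z + 133/100z².

Boundary: |R(x)|=1, x<0.
x=-0.33: |R|=0.8148
R=1: x+133/100x²=0 ⇒ x=−100/133=-0.7519; min R=1−1/(4·133/100)=0.8120>−1
Confirm numerically:
  x=-0.710: |R|=0.96045 <1
  x=-0.554: |R|=0.85420 <1
  x=-0.422: |R|=0.81485 <1
  x=-1.234: |R|=1.79127 >1
  x=-0.930: |R|=1.22032 >1
Stable set (-0.7519, 0).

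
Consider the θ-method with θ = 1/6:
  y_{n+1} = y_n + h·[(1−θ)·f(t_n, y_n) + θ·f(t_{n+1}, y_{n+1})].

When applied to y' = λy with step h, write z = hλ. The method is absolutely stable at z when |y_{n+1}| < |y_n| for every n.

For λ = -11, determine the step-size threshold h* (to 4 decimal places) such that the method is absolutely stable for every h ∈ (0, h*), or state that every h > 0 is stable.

(-3.0000,0); λ=-11 ⇒ h* = (3)/11 = 0.2727.

On y'=λy, z=hλ:
  y_{n+1} = y_n + z·[5/6·y_n + 1/6·y_{n+1}] ⇒ (1 − 1/6z)y_{n+1} = (1 + 5/6z)y_n
  ⇒ R(z) = (1 + 5/6z)/(1 − 1/6z).

Find x<0 with |R(x)|<1.
x=-0.57: |R|=0.4795
R=−1: 1+5/6x = −1+1/6x ⇒ -2/3x=2 ⇒ x=2/(-2/3)=-3.0000
Confirm numerically:
  x=-2.829: |R|=0.92253 <1
  x=-1.742: |R|=0.35004 <1
  x=-1.251: |R|=0.03517 <1
  x=-3.573: |R|=1.23942 >1
  x=-3.563: |R|=1.23549 >1
Stable set (-3.0000, 0).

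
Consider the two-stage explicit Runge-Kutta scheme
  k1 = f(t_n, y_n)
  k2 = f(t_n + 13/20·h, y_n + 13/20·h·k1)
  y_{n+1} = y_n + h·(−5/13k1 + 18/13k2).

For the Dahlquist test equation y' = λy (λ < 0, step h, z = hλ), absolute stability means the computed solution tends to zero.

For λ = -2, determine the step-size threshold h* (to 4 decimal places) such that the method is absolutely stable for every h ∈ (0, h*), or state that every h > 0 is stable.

(-1.1111,0); λ=-2 ⇒ h* = (10/9)/2 = 0.5556.

On y'=λy, z=hλ:
  k1=λy_n ⇒ h·k1=z·y_n;  k2=λ(1+13/20z)y_n ⇒ h·k2=z(1+13/20z)y_n
  y_{n+1}/y_n = 1 − 5/13z + 18/13z(1+13/20z) = 1 + z + 9/10z²
  Hence R(z) = 1 + z + 9/10z².

Boundary: |R(x)|=1, x<0.
x=-0.34: |R|=0.7640
R=1: x+9/10x²=0 ⇒ x=−10/9=-1.1111; min R=1−1/(4·9/10)=0.7222>−1
Confirm numerically:
  x=-0.990: |R|=0.89209 <1
  x=-0.907: |R|=0.83338 <1
  x=-0.858: |R|=0.80455 <1
  x=-0.609: |R|=0.72479 <1
  x=-1.474: |R|=1.48141 >1
  x=-1.395: |R|=1.35642 >1
So |R|<1 on (-1.1111, 0).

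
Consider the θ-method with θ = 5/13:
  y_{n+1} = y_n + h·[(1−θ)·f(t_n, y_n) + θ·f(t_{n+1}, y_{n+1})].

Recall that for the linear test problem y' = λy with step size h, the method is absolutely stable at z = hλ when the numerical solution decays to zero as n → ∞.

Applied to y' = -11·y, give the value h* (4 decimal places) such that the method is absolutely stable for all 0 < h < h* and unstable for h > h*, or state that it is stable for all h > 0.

(-8.6667,0); λ=-11 ⇒ h* = (26/3)/11 = 0.7879.

Set f=λy, z=hλ:
  y_{n+1} = y_n + z·[8/13·y_n + 5/13·y_{n+1}] ⇒ (1 − 5/13z)y_{n+1} = (1 + 8/13z)y_n
  ⇒ R(z) = (1 + 8/13z)/(1 − 5/13z).

Boundary: |R(x)|=1, x<0.
x=-0.91: |R|=0.3259
R=−1: 1+8/13x = −1+5/13x ⇒ -3/13x=2 ⇒ x=2/(-3/13)=-8.6667
Confirm numerically:
  x=-8.070: |R|=0.96645 <1
  x=-7.709: |R|=0.94426 <1
  x=-6.376: |R|=0.84688 <1
  x=-3.698: |R|=0.52664 <1
  x=-9.180: |R|=1.02615 >1
  x=-8.903: |R|=1.01233 >1
So |R|<1 on (-8.6667, 0).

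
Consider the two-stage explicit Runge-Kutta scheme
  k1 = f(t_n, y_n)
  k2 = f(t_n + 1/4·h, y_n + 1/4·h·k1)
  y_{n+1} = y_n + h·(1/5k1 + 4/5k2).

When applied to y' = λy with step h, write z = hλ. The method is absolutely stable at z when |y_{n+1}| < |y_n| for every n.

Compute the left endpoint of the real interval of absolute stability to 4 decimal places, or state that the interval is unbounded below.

z* = -5.0000.

With y'=λy (z=hλ):
  k1=λy_n ⇒ h·k1=z·y_n;  k2=λ(1+1/4z)y_n ⇒ h·k2=z(1+1/4z)y_n
  y_{n+1}/y_n = 1 + 1/5z + 4/5z(1+1/4z) = 1 + z + 1/5z²
  so R(z) = 1 + z + 1/5z².

Find x<0 with |R(x)|<1.
x=-0.49: |R|=0.5580
R=1: x+1/5x²=0 ⇒ x=−5=-5.0000; min R=1−1/(4·1/5)=-0.2500>−1
Confirm numerically:
  x=-3.344: |R|=0.10753 <1
  x=-2.592: |R|=0.24831 <1
  x=-2.273: |R|=0.23969 <1
  x=-5.504: |R|=1.55480 >1
  x=-5.319: |R|=1.33935 >1
Interval (-5.0000, 0).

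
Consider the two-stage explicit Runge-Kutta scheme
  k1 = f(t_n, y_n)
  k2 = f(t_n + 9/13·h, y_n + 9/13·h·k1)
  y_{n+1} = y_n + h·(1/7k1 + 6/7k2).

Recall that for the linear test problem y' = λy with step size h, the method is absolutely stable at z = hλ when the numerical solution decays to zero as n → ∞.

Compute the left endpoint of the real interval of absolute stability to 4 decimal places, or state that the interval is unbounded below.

left endpoint -1.6852.

Test eqn y'=λy, z=hλ:
  k1=λy_n ⇒ h·k1=z·y_n;  k2=λ(1+9/13z)y_n ⇒ h·k2=z(1+9/13z)y_n
  y_{n+1}/y_n = 1 + 1/7z + 6/7z(1+9/13z) = 1 + z + 54/91z²
  ⇒ R(z) = 1 + z + 54/91z².

Need |R(x)|<1, x<0.
x=-0.6: |R|=0.6136
R=1: x+54/91x²=0 ⇒ x=−91/54=-1.6852; min R=1−1/(4·54/91)=0.5787>−1
Confirm numerically:
  x=-1.593: |R|=0.91286 <1
  x=-0.913: |R|=0.58165 <1
  x=-0.899: |R|=0.58059 <1
  x=-2.219: |R|=1.70291 >1
  x=-2.216: |R|=1.69802 >1
  x=-1.755: |R|=1.07271 >1
So |R|<1 on (-1.6852, 0).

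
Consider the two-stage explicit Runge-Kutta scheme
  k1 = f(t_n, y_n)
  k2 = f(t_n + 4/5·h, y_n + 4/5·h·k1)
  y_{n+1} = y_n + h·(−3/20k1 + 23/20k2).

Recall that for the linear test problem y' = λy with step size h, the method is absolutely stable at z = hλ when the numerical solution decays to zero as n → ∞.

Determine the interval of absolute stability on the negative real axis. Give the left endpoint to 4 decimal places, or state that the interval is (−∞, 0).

With y'=λy (z=hλ):
  k1=λy_n ⇒ h·k1=z·y_n;  k2=λ(1+4/5z)y_n ⇒ h·k2=z(1+4/5z)y_n
  y_{n+1}/y_n = 1 − 3/20z + 23/20z(1+4/5z) = 1 + z + 23/25z²
  Hence R(z) = 1 + z + 23/25z².

Find x<0 with |R(x)|<1.
x=-1.18: |R|=1.1010
R=1: x+23/25x²=0 ⇒ x=−25/23=-1.0870; min R=1−1/(4·23/25)=0.7283>−1
Confirm numerically:
  x=-0.877: |R|=0.83060 <1
  x=-0.776: |R|=0.77800 <1
  x=-0.712: |R|=0.75439 <1
  x=-0.455: |R|=0.73546 <1
  x=-1.484: |R|=1.54208 >1
  x=-1.291: |R|=1.24235 >1
So |R|<1 on (-1.0870, 0).

z∈(-1.0870,0).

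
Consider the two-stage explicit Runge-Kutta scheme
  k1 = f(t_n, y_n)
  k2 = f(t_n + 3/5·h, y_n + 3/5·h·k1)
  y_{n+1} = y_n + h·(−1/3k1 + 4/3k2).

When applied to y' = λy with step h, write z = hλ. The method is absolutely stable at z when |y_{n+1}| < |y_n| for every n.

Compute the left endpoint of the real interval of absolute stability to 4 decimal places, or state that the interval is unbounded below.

left endpoint -1.2500.

Test eqn y'=λy, z=hλ:
  k1=λy_n ⇒ h·k1=z·y_n;  k2=λ(1+3/5z)y_n ⇒ h·k2=z(1+3/5z)y_n
  y_{n+1}/y_n = 1 − 1/3z + 4/3z(1+3/5z) = 1 + z + 4/5z²
  Hence R(z) = 1 + z + 4/5z².

Solve |R(x)|<1 on ℝ⁻.
x=-1.79: |R|=1.7733
R=1: x+4/5x²=0 ⇒ x=−5/4=-1.2500; min R=1−1/(4·4/5)=0.6875>−1
Confirm numerically:
  x=-1.196: |R|=0.94833 <1
  x=-1.005: |R|=0.80302 <1
  x=-0.749: |R|=0.69980 <1
  x=-1.657: |R|=1.53952 >1
  x=-1.496: |R|=1.29441 >1
  x=-1.273: |R|=1.02342 >1
Stable set (-1.2500, 0).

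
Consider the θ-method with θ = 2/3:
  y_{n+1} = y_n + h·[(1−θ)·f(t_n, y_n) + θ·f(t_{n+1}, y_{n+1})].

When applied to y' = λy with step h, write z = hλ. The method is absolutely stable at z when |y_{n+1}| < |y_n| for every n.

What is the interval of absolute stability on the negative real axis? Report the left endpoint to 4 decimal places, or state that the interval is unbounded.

interval (−∞, 0).

Test eqn y'=λy, z=hλ:
  y_{n+1} = y_n + z·[1/3·y_n + 2/3·y_{n+1}] ⇒ (1 − 2/3z)y_{n+1} = (1 + 1/3z)y_n
  R(z) = (1 + 1/3z)/(1 − 2/3z).

Find x<0 with |R(x)|<1.
x=-0.95: |R|=0.4184
x=-2: |R|=0.1429
x=-10: |R|=0.3043
x=-100: |R|=0.4778
θ=2/3≥1/2 ⇒ |1+1/3x|<|1−2/3x| ∀x<0 ⇒ unbounded interval.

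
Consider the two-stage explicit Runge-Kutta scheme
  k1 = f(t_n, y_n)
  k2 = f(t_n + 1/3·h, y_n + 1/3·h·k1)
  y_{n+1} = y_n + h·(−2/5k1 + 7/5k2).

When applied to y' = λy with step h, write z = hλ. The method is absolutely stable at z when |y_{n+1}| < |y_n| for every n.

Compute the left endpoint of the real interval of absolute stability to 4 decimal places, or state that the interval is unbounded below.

Set f=λy, z=hλ:
  k1=λy_n ⇒ h·k1=z·y_n;  k2=λ(1+1/3z)y_n ⇒ h·k2=z(1+1/3z)y_n
  y_{n+1}/y_n = 1 − 2/5z + 7/5z(1+1/3z) = 1 + z + 7/15z²
  ⇒ R(z) = 1 + z + 7/15z².

Need |R(x)|<1, x<0.
x=-0.67: |R|=0.5395
R=1: x+7/15x²=0 ⇒ x=−15/7=-2.1429; min R=1−1/(4·7/15)=0.4643>−1
Confirm numerically:
  x=-1.859: |R|=0.75374 <1
  x=-1.776: |R|=0.69595 <1
  x=-1.576: |R|=0.58310 <1
  x=-2.724: |R|=1.73875 >1
  x=-2.704: |R|=1.70809 >1
  x=-2.469: |R|=1.37578 >1
Interval (-2.1429, 0).

z* = -2.1429.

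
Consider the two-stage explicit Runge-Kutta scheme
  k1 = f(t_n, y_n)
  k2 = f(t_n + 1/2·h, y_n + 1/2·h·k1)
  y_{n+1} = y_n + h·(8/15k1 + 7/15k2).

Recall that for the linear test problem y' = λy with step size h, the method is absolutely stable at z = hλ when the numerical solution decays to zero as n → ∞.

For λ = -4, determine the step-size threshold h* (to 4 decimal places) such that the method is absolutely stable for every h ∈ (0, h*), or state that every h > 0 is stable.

With y'=λy (z=hλ):
  k1=λy_n ⇒ h·k1=z·y_n;  k2=λ(1+1/2z)y_n ⇒ h·k2=z(1+1/2z)y_n
  y_{n+1}/y_n = 1 + 8/15z + 7/15z(1+1/2z) = 1 + z + 7/30z²
  so R(z) = 1 + z + 7/30z².

Need |R(x)|<1, x<0.
x=-1.44: |R|=0.0438
R=1: x+7/30x²=0 ⇒ x=−30/7=-4.2857; min R=1−1/(4·7/30)=-0.0714>−1
Confirm numerically:
  x=-4.112: |R|=0.83333 <1
  x=-3.595: |R|=0.42061 <1
  x=-3.320: |R|=0.25189 <1
  x=-2.601: |R|=0.02245 <1
  x=-4.862: |R|=1.65378 >1
  x=-4.604: |R|=1.34192 >1
Stable set (-4.2857, 0).

(-4.2857,0); λ=-4 ⇒ h* = (30/7)/4 = 1.0714.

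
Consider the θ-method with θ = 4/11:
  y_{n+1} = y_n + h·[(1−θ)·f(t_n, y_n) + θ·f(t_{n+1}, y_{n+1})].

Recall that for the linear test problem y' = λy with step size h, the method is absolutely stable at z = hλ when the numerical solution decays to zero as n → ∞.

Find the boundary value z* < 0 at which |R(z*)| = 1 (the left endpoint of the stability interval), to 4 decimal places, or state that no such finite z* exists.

left endpoint -7.3333.

Test eqn y'=λy, z=hλ:
  y_{n+1} = y_n + z·[7/11·y_n + 4/11·y_{n+1}] ⇒ (1 − 4/11z)y_{n+1} = (1 + 7/11z)y_n
  Hence R(z) = (1 + 7/11z)/(1 − 4/11z).

Boundary: |R(x)|=1, x<0.
x=-0.3: |R|=0.7295
R=−1: 1+7/11x = −1+4/11x ⇒ -3/11x=2 ⇒ x=2/(-3/11)=-7.3333
Confirm numerically:
  x=-6.253: |R|=0.91000 <1
  x=-5.957: |R|=0.88145 <1
  x=-5.645: |R|=0.84917 <1
  x=-3.781: |R|=0.59206 <1
  x=-7.693: |R|=1.02583 >1
  x=-7.467: |R|=1.00981 >1
Interval (-7.3333, 0).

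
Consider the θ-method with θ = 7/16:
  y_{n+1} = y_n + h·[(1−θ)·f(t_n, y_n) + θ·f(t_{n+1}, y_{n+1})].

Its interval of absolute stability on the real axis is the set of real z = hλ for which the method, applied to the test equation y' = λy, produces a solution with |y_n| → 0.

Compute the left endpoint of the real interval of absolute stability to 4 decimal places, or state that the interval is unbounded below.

z* = -16.0000.

On y'=λy, z=hλ:
  y_{n+1} = y_n + z·[9/16·y_n + 7/16·y_{n+1}] ⇒ (1 − 7/16z)y_{n+1} = (1 + 9/16z)y_n
  so R(z) = (1 + 9/16z)/(1 − 7/16z).

Solve |R(x)|<1 on ℝ⁻.
x=-0.38: |R|=0.6742
R=−1: 1+9/16x = −1+7/16x ⇒ -1/8x=2 ⇒ x=2/(-1/8)=-16.0000
Confirm numerically:
  x=-15.513: |R|=0.99218 <1
  x=-13.303: |R|=0.95057 <1
  x=-6.471: |R|=0.68909 <1
  x=-16.502: |R|=1.00763 >1
  x=-16.231: |R|=1.00356 >1
Interval (-16.0000, 0).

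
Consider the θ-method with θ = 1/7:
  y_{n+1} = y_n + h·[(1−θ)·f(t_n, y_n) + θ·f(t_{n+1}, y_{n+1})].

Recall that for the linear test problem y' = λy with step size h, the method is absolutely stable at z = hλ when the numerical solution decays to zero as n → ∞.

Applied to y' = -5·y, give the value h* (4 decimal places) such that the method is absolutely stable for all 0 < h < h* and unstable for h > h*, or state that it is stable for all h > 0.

Set f=λy, z=hλ:
  y_{n+1} = y_n + z·[6/7·y_n + 1/7·y_{n+1}] ⇒ (1 − 1/7z)y_{n+1} = (1 + 6/7z)y_n
  Hence R(z) = (1 + 6/7z)/(1 − 1/7z).

Solve |R(x)|<1 on ℝ⁻.
x=-1.51: |R|=0.2421
R=−1: 1+6/7x = −1+1/7x ⇒ -5/7x=2 ⇒ x=2/(-5/7)=-2.8000
Confirm numerically:
  x=-2.691: |R|=0.94376 <1
  x=-2.354: |R|=0.76160 <1
  x=-1.819: |R|=0.44381 <1
  x=-1.688: |R|=0.36004 <1
  x=-3.208: |R|=1.19984 >1
  x=-3.093: |R|=1.14515 >1
  x=-3.038: |R|=1.11855 >1
Interval (-2.8000, 0).

(-2.8000,0); λ=-5 ⇒ h* = (14/5)/5 = 0.5600.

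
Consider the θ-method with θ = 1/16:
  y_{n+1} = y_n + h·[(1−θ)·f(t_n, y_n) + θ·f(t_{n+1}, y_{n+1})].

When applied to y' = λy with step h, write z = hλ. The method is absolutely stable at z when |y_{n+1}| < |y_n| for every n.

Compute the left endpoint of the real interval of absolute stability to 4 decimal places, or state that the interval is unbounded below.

Set f=λy, z=hλ:
  y_{n+1} = y_n + z·[15/16·y_n + 1/16·y_{n+1}] ⇒ (1 − 1/16z)y_{n+1} = (1 + 15/16z)y_n
  so R(z) = (1 + 15/16z)/(1 − 1/16z).

Boundary: |R(x)|=1, x<0.
x=-0.8: |R|=0.2381
R=−1: 1+15/16x = −1+1/16x ⇒ -7/8x=2 ⇒ x=2/(-7/8)=-2.2857
Confirm numerically:
  x=-2.260: |R|=0.98028 <1
  x=-1.590: |R|=0.44628 <1
  x=-1.043: |R|=0.02083 <1
  x=-0.963: |R|=0.09167 <1
  x=-2.794: |R|=1.37863 >1
  x=-2.648: |R|=1.27199 >1
Stable set (-2.2857, 0).

z* = -2.2857.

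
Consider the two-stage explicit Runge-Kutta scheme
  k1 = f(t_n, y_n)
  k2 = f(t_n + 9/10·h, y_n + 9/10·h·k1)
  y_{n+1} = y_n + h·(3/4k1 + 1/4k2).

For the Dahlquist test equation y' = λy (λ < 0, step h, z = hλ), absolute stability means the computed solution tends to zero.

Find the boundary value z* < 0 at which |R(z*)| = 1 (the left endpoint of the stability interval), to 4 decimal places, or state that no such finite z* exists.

Set f=λy, z=hλ:
  k1=λy_n ⇒ h·k1=z·y_n;  k2=λ(1+9/10z)y_n ⇒ h·k2=z(1+9/10z)y_n
  y_{n+1}/y_n = 1 + 3/4z + 1/4z(1+9/10z) = 1 + z + 9/40z²
  ⇒ R(z) = 1 + z + 9/40z².

Boundary: |R(x)|=1, x<0.
x=-1.13: |R|=0.1573
R=1: x+9/40x²=0 ⇒ x=−40/9=-4.4444; min R=1−1/(4·9/40)=-0.1111>−1
Confirm numerically:
  x=-3.526: |R|=0.27135 <1
  x=-3.310: |R|=0.15512 <1
  x=-3.060: |R|=0.04681 <1
  x=-2.223: |R|=0.11111 <1
  x=-4.850: |R|=1.44256 >1
  x=-4.581: |R|=1.14075 >1
So |R|<1 on (-4.4444, 0).

left endpoint -4.4444.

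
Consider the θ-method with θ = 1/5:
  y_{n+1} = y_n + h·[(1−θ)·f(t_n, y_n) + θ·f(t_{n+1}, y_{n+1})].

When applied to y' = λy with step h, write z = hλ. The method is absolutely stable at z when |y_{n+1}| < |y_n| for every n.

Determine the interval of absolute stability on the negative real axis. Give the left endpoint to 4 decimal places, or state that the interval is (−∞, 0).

(-3.3333, 0).

Test eqn y'=λy, z=hλ:
  y_{n+1} = y_n + z·[4/5·y_n + 1/5·y_{n+1}] ⇒ (1 − 1/5z)y_{n+1} = (1 + 4/5z)y_n
  R(z) = (1 + 4/5z)/(1 − 1/5z).

Need |R(x)|<1, x<0.
x=-0.72: |R|=0.3706
R=−1: 1+4/5x = −1+1/5x ⇒ -3/5x=2 ⇒ x=2/(-3/5)=-3.3333
Confirm numerically:
  x=-3.085: |R|=0.90785 <1
  x=-2.791: |R|=0.79117 <1
  x=-1.574: |R|=0.19714 <1
  x=-3.901: |R|=1.19133 >1
  x=-3.604: |R|=1.09437 >1
  x=-3.566: |R|=1.08148 >1
So |R|<1 on (-3.3333, 0).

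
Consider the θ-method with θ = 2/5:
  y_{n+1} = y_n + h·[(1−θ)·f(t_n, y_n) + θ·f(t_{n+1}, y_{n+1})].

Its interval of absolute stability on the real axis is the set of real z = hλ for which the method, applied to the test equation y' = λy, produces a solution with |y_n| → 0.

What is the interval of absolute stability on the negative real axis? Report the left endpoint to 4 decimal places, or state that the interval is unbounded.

Set f=λy, z=hλ:
  y_{n+1} = y_n + z·[3/5·y_n + 2/5·y_{n+1}] ⇒ (1 − 2/5z)y_{n+1} = (1 + 3/5z)y_n
  so R(z) = (1 + 3/5z)/(1 − 2/5z).

Solve |R(x)|<1 on ℝ⁻.
x=-1.3: |R|=0.1447
R=−1: 1+3/5x = −1+2/5x ⇒ -1/5x=2 ⇒ x=2/(-1/5)=-10.0000
Confirm numerically:
  x=-8.262: |R|=0.91925 <1
  x=-8.179: |R|=0.91474 <1
  x=-7.252: |R|=0.85911 <1
  x=-6.221: |R|=0.78334 <1
  x=-10.563: |R|=1.02155 >1
  x=-10.184: |R|=1.00725 >1
So |R|<1 on (-10.0000, 0).

z∈(-10.0000,0).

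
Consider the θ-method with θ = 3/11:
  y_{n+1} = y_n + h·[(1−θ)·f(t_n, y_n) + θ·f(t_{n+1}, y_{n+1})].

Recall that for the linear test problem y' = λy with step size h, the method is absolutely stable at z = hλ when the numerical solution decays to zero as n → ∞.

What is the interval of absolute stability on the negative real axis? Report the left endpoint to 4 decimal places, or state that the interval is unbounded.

z∈(-4.4000,0).

On y'=λy, z=hλ:
  y_{n+1} = y_n + z·[8/11·y_n + 3/11·y_{n+1}] ⇒ (1 − 3/11z)y_{n+1} = (1 + 8/11z)y_n
  Hence R(z) = (1 + 8/11z)/(1 − 3/11z).

Solve |R(x)|<1 on ℝ⁻.
x=-1.68: |R|=0.1521
R=−1: 1+8/11x = −1+3/11x ⇒ -5/11x=2 ⇒ x=2/(-5/11)=-4.4000
Confirm numerically:
  x=-4.362: |R|=0.99211 <1
  x=-3.297: |R|=0.73601 <1
  x=-2.880: |R|=0.61303 <1
  x=-2.586: |R|=0.51647 <1
  x=-4.781: |R|=1.07517 >1
  x=-4.486: |R|=1.01758 >1
Interval (-4.4000, 0).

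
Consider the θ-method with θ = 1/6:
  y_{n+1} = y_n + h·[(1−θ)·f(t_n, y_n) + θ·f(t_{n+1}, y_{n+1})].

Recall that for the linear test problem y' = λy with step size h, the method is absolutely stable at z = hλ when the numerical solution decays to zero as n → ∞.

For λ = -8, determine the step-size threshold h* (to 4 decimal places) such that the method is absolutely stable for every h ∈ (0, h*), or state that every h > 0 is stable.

(-3.0000,0); λ=-8 ⇒ h* = (3)/8 = 0.3750.

Test eqn y'=λy, z=hλ:
  y_{n+1} = y_n + z·[5/6·y_n + 1/6·y_{n+1}] ⇒ (1 − 1/6z)y_{n+1} = (1 + 5/6z)y_n
  Hence R(z) = (1 + 5/6z)/(1 − 1/6z).

Solve |R(x)|<1 on ℝ⁻.
x=-1.73: |R|=0.3428
R=−1: 1+5/6x = −1+1/6x ⇒ -2/3x=2 ⇒ x=2/(-2/3)=-3.0000
Confirm numerically:
  x=-2.764: |R|=0.89229 <1
  x=-2.516: |R|=0.77266 <1
  x=-1.889: |R|=0.43668 <1
  x=-3.594: |R|=1.24765 >1
  x=-3.223: |R|=1.09671 >1
Stable set (-3.0000, 0).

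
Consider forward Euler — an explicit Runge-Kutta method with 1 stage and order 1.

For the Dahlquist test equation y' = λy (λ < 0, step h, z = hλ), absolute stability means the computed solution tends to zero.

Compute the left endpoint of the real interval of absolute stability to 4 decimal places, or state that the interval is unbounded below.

z* = -2.0000.

Test eqn y'=λy, z=hλ:
  order 1, 1-stage ⇒ R(z)=1+z
  (e.g. R(-0.8)=0.20000, |R|=0.20000)

Need |R(x)|<1, x<0.
x=-0.8: |R|=0.2000
|R(-1.81)|=0.8100 |R(-1.52)|=0.5200 |R(-1.15)|=0.1500
Bisect:
  x_lo=-2.3295 |R|=1.3295  x_hi=-0.3626 |R|=0.6374
  mid=-1.34600 |R|=0.34600 →hi
  mid=-1.83773 |R|=0.83773 →hi
  mid=-2.08359 |R|=1.08359 →lo
  mid=-1.96066 |R|=0.96066 →hi
  mid=-2.02212 |R|=1.02212 →lo
  mid=-1.99139 |R|=0.99139 →hi
  mid=-2.00676 |R|=1.00676 →lo
  mid=-1.99907 |R|=0.99907 →hi
  ...
  [-2.00003,-1.99991] ⇒ x*=-2.0000
So |R|<1 on (-2.0000, 0).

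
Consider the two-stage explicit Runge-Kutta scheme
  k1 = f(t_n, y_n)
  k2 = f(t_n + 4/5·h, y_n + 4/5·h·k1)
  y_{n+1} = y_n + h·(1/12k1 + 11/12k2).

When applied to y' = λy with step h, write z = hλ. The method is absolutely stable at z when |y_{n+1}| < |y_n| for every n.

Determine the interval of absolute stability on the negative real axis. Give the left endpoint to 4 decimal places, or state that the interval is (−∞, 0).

Test eqn y'=λy, z=hλ:
  k1=λy_n ⇒ h·k1=z·y_n;  k2=λ(1+4/5z)y_n ⇒ h·k2=z(1+4/5z)y_n
  y_{n+1}/y_n = 1 + 1/12z + 11/12z(1+4/5z) = 1 + z + 11/15z²
  ⇒ R(z) = 1 + z + 11/15z².

Find x<0 with |R(x)|<1.
x=-1.12: |R|=0.7999
R=1: x+11/15x²=0 ⇒ x=−15/11=-1.3636; min R=1−1/(4·11/15)=0.6591>−1
Confirm numerically:
  x=-1.068: |R|=0.76846 <1
  x=-1.052: |R|=0.75958 <1
  x=-0.576: |R|=0.66730 <1
  x=-1.921: |R|=1.78518 >1
  x=-1.515: |R|=1.16816 >1
  x=-1.488: |R|=1.13571 >1
Stable set (-1.3636, 0).

(-1.3636, 0).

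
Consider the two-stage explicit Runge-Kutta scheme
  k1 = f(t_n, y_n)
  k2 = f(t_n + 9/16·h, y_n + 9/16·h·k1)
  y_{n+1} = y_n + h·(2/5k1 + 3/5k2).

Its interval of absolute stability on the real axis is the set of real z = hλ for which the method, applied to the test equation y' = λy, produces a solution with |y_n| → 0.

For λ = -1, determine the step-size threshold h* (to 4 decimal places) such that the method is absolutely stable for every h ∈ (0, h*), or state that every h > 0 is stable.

Set f=λy, z=hλ:
  k1=λy_n ⇒ h·k1=z·y_n;  k2=λ(1+9/16z)y_n ⇒ h·k2=z(1+9/16z)y_n
  y_{n+1}/y_n = 1 + 2/5z + 3/5z(1+9/16z) = 1 + z + 27/80z²
  Hence R(z) = 1 + z + 27/80z².

Need |R(x)|<1, x<0.
x=-1.35: |R|=0.2651
R=1: x+27/80x²=0 ⇒ x=−80/27=-2.9630; min R=1−1/(4·27/80)=0.2593>−1
Confirm numerically:
  x=-2.888: |R|=0.92693 <1
  x=-2.714: |R|=0.77196 <1
  x=-2.167: |R|=0.41786 <1
  x=-1.866: |R|=0.30916 <1
  x=-3.431: |R|=1.54197 >1
  x=-3.102: |R|=1.14556 >1
Interval (-2.9630, 0).

(-2.9630,0); λ=-1 ⇒ h* = (80/27)/1 = 2.9630.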